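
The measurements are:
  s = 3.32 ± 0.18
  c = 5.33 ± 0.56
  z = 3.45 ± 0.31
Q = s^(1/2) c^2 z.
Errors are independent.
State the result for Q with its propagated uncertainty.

179 ± 41.1

Each factor contributes (exponent × relative error)² to (δQ/Q)²:
  (½·δs/s)² = (0.5×0.0542)² = 0.000735;  (2·δc/c)² = (2×0.105)² = 0.0442;  (1·δz/z)² = (1×0.0899)² = 0.00807
δQ/Q = √(0.0530) = 0.230
Q = 179, so δQ = 0.230 × 179 = 41.1.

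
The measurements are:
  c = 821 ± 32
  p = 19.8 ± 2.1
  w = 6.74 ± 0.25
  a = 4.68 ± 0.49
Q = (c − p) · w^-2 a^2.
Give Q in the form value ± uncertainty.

386 ± 87.2

Let u = c − p = 801. δu = √(δc² + δp²) = √(1020 + 4.41) = 32.1, so δu/u = 0.0400.
Q is then a monomial in u, w, a:
δQ/Q = √((δu/u)² + (-2·δw/w)² + (2·δa/a)²) = √(0.00160 + 0.00550 + 0.0438) = 0.226
Q = 386, so δQ = 0.226 × 386 = 87.2.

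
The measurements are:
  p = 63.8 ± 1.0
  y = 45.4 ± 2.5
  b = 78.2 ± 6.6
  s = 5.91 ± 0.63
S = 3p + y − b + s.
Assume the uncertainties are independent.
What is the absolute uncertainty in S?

Sums and differences: (δS)² = Σ (cᵢ δxᵢ)².
  (3·δp)² = 9.00;  (δy)² = 6.25;  (δb)² = 43.6;  (δs)² = 0.397
δS = √(59.2) = 7.69

7.69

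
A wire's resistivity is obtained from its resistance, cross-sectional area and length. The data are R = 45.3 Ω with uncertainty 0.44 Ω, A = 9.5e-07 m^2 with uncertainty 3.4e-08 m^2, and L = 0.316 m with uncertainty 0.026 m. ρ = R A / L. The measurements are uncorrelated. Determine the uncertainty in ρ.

1.23e-05 Ω·m

Since ρ is a product/quotient, work with relative uncertainties:
  (1·δR/R)² = (1×0.00971)² = 9.43e-05;  (1·δA/A)² = (1×0.0358)² = 0.00128;  (-1·δL/L)² = (-1×0.0823)² = 0.00677
δρ/ρ = √(0.00814) = 0.0902
ρ = 0.000136 Ω·m, so δρ = 0.0902 × 0.000136 = 1.23e-05 Ω·m.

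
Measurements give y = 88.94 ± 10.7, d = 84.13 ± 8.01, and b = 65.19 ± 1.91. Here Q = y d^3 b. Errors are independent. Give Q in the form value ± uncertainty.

Since Q is a product/quotient, work with relative uncertainties:
  (1·δy/y)² = (1×0.120)² = 0.0145;  (3·δd/d)² = (3×0.0952)² = 0.0816;  (1·δb/b)² = (1×0.0293)² = 0.000858
δQ/Q = √(0.0969) = 0.311
Q = 3.452e+09, so δQ = 0.311 × 3.452e+09 = 1.07e+09.

(3.452 ± 1.07) × 10^9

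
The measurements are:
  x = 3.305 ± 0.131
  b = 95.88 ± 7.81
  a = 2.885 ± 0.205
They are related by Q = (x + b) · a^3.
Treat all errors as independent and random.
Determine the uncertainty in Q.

541

Let u = x + b = 99.19. δu = √(δx² + δb²) = √(0.0172 + 61.0) = 7.81, so δu/u = 0.0788.
Q is then a monomial in u, a:
δQ/Q = √((δu/u)² + (3·δa/a)²) = √(0.00620 + 0.0454) = 0.227
Q = 2382, so δQ = 0.227 × 2382 = 541.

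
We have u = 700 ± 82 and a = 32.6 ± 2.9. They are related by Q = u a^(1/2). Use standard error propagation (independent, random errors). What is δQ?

501

For a monomial Q ∝ u, a^(1/2), fractional errors add in quadrature:
  (1·δu/u)² = (1×0.117)² = 0.0137;  (½·δa/a)² = (0.5×0.0890)² = 0.00198
δQ/Q = √(0.0157) = 0.125
Q = 4000, so δQ = 0.125 × 4000 = 501.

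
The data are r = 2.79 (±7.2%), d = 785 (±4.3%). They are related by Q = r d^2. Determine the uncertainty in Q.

Q is a product of powers, so relative uncertainties combine in quadrature:
  (1·δr/r)² = (1×0.0720)² = 0.00518;  (2·δd/d)² = (2×0.0430)² = 0.00740
δQ/Q = √(0.0126) = 0.112
Q = 1.72e+06, so δQ = 0.112 × 1.72e+06 = 1.93e+05.

1.93e+05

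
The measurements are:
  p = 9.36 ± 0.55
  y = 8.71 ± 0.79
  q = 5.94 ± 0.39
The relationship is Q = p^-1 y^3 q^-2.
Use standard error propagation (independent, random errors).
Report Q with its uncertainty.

Each factor contributes (exponent × relative error)² to (δQ/Q)²:
  (-1·δp/p)² = (-1×0.0588)² = 0.00345;  (3·δy/y)² = (3×0.0907)² = 0.0740;  (-2·δq/q)² = (-2×0.0657)² = 0.0172
δQ/Q = √(0.0947) = 0.308
Q = 2.00, so δQ = 0.308 × 2.00 = 0.616.

2.00 ± 0.616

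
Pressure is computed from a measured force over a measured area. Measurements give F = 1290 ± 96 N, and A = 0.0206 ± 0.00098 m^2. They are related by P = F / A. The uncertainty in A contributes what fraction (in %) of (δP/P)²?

(δP/P)² = (1·δF/F)² + (-1·δA/A)²
  F term: (1×0.0744)² = 0.00554
  A term: (-1×0.0476)² = 0.00226
Total = 0.00780. Share from A = 0.00226/0.00780 = 0.290.

29.0%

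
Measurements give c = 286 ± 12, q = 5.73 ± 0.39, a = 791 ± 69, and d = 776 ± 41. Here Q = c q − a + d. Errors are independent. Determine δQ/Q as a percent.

9.46%

Let p = c·q = 1640. δp/p = √((1·δc/c)² + (1·δq/q)²) = √(0.00176 + 0.00463) = 0.0800, so δp = 131.
Q = p − a + d: δQ = √(δp² + δa² + δd²) = √(17200 + 4760 + 1680) = 154
Q = 1620, so δQ/Q = 154/1620 = 0.0946.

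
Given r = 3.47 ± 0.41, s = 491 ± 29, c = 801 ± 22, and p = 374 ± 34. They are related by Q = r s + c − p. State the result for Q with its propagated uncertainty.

Let w = r·s = 1700. δw/w = √((1·δr/r)² + (1·δs/s)²) = √(0.0140 + 0.00349) = 0.132, so δw = 225.
Q = w + c − p: δQ = √(δw² + δc² + δp²) = √(50700 + 484 + 1160) = 229
Q = 2130.

2130 ± 229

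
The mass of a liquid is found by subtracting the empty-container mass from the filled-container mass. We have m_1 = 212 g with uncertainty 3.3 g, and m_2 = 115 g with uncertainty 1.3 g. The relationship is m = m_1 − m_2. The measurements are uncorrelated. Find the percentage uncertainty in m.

Absolute uncertainties add in quadrature for a linear combination:
  (δm_1)² = 10.9;  (δm_2)² = 1.69
δm = √(12.6) = 3.55 g
m = 97.0 g, so δm/m = 3.55/97.0 = 0.0366.

3.66%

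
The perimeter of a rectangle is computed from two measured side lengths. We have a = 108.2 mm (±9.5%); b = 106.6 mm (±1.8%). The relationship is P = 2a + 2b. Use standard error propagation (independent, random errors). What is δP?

20.9 mm

Sums and differences: (δP)² = Σ (cᵢ δxᵢ)².
  (2·δa)² = 423;  (2·δb)² = 14.7
δP = √(437) = 20.9 mm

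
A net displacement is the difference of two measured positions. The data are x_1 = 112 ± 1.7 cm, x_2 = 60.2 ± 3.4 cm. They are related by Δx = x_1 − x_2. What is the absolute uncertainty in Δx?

3.80 cm

Absolute uncertainties add in quadrature for a linear combination:
  (δx_1)² = 2.89;  (δx_2)² = 11.6
δΔx = √(14.4) = 3.80 cm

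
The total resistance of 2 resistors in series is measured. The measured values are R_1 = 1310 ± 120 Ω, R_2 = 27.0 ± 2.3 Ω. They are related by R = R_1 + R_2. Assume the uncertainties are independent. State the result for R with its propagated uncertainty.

1340 ± 120 Ω

Absolute uncertainties add in quadrature for a linear combination:
  (δR_1)² = 14400;  (δR_2)² = 5.29
δR = √(14400) = 120 Ω
R = 1340 Ω.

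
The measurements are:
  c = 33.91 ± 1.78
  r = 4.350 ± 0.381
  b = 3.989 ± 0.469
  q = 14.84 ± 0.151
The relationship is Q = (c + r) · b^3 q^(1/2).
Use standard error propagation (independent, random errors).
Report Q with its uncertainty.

9355 ± 3330

Let u = c + r = 38.26. δu = √(δc² + δr²) = √(3.17 + 0.145) = 1.82, so δu/u = 0.0476.
Q is then a monomial in u, b, q:
δQ/Q = √((δu/u)² + (3·δb/b)² + (½·δq/q)²) = √(0.00226 + 0.124 + 2.59e-05) = 0.356
Q = 9355, so δQ = 0.356 × 9355 = 3330.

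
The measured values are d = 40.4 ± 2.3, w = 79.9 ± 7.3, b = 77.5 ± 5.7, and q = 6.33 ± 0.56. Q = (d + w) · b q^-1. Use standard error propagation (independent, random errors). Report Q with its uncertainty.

Let u = d + w = 120. δu = √(δd² + δw²) = √(5.29 + 53.3) = 7.65, so δu/u = 0.0636.
Q is then a monomial in u, b, q:
δQ/Q = √((δu/u)² + (1·δb/b)² + (-1·δq/q)²) = √(0.00405 + 0.00541 + 0.00783) = 0.131
Q = 1470, so δQ = 0.131 × 1470 = 194.

1470 ± 194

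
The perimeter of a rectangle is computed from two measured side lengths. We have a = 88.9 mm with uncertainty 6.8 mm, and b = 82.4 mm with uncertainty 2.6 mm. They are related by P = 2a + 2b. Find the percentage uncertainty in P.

P is a linear combination, so absolute uncertainties add in quadrature:
  (2·δa)² = 185;  (2·δb)² = 27.0
δP = √(212) = 14.6 mm
P = 343 mm, so δP/P = 14.6/343 = 0.0425.

4.25%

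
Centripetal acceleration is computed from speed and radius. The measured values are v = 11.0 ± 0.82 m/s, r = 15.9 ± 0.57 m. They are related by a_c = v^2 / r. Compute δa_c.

a_c is a product of powers, so relative uncertainties combine in quadrature:
  (2·δv/v)² = (2×0.0745)² = 0.0222;  (-1·δr/r)² = (-1×0.0358)² = 0.00129
δa_c/a_c = √(0.0235) = 0.153
a_c = 7.61 m/s^2, so δa_c = 0.153 × 7.61 = 1.17 m/s^2.

1.17 m/s^2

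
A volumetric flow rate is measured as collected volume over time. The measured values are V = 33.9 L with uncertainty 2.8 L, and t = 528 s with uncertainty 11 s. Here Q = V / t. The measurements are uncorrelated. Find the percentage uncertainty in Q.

8.52%

Products/powers → add relative errors in quadrature, weighted by exponent:
  (1·δV/V)² = (1×0.0826)² = 0.00682;  (-1·δt/t)² = (-1×0.0208)² = 0.000434
δQ/Q = √(0.00726) = 0.0852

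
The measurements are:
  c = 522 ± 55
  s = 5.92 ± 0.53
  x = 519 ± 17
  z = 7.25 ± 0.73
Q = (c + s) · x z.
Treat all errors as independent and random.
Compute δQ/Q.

0.149

Let u = c + s = 528. δu = √(δc² + δs²) = √(3020 + 0.281) = 55.0, so δu/u = 0.104.
Q is then a monomial in u, x, z:
δQ/Q = √((δu/u)² + (1·δx/x)² + (1·δz/z)²) = √(0.0109 + 0.00107 + 0.0101) = 0.149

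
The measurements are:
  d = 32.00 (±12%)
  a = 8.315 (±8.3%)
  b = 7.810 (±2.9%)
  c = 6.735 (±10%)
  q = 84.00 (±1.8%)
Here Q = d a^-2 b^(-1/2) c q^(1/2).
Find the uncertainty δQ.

Since Q is a product/quotient, work with relative uncertainties:
  (1·δd/d)² = (1×0.120)² = 0.0144;  (-2·δa/a)² = (-2×0.0830)² = 0.0276;  (−½·δb/b)² = (-0.5×0.0290)² = 0.000210;  (1·δc/c)² = (1×0.100)² = 0.0100;  (½·δq/q)² = (0.5×0.0180)² = 8.1e-05
δQ/Q = √(0.0522) = 0.229
Q = 10.22, so δQ = 0.229 × 10.22 = 2.34.

2.34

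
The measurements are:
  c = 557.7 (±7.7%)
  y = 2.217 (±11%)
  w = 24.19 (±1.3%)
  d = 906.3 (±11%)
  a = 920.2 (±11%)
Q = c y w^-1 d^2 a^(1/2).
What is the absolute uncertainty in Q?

3.36e+08

Products/powers → add relative errors in quadrature, weighted by exponent:
  (1·δc/c)² = (1×0.0770)² = 0.00593;  (1·δy/y)² = (1×0.110)² = 0.0121;  (-1·δw/w)² = (-1×0.0130)² = 0.000169;  (2·δd/d)² = (2×0.110)² = 0.0484;  (½·δa/a)² = (0.5×0.110)² = 0.00302
δQ/Q = √(0.0696) = 0.264
Q = 1.274e+09, so δQ = 0.264 × 1.274e+09 = 3.36e+08.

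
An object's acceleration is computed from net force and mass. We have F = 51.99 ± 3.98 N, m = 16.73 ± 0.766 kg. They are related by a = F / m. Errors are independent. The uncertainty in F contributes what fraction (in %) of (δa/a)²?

(δa/a)² = (1·δF/F)² + (-1·δm/m)²
  F term: (1×0.0766)² = 0.00586
  m term: (-1×0.0458)² = 0.00210
Total = 0.00796. Share from F = 0.00586/0.00796 = 0.737.

73.7%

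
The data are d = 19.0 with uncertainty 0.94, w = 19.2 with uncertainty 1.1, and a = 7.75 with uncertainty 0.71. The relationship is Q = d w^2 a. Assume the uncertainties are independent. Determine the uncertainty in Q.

8400

Products/powers → add relative errors in quadrature, weighted by exponent:
  (1·δd/d)² = (1×0.0495)² = 0.00245;  (2·δw/w)² = (2×0.0573)² = 0.0131;  (1·δa/a)² = (1×0.0916)² = 0.00839
δQ/Q = √(0.0240) = 0.155
Q = 54300, so δQ = 0.155 × 54300 = 8400.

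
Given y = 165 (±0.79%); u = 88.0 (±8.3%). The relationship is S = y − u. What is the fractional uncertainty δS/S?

0.0964

Each term contributes (cᵢ δxᵢ)² to (δS)²:
  (δy)² = 1.70;  (δu)² = 53.3
δS = √(55.0) = 7.42
S = 77.0, so δS/S = 7.42/77.0 = 0.0964.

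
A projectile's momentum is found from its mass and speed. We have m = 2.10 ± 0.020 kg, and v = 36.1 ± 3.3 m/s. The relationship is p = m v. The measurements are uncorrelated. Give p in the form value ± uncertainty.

Products/powers → add relative errors in quadrature, weighted by exponent:
  (1·δm/m)² = (1×0.00952)² = 9.07e-05;  (1·δv/v)² = (1×0.0914)² = 0.00836
δp/p = √(0.00845) = 0.0919
p = 75.8 kg·m/s, so δp = 0.0919 × 75.8 = 6.97 kg·m/s.

75.8 ± 6.97 kg·m/s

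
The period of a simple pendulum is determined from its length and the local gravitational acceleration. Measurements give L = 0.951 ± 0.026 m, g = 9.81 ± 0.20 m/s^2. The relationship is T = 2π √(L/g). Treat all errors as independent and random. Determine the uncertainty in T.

Relative error in a monomial: (δT/T)² = Σ (nᵢ · δxᵢ/xᵢ)².
  (½·δL/L)² = (0.5×0.0273)² = 0.000187;  (−½·δg/g)² = (-0.5×0.0204)² = 0.000104
δT/T = √(0.000291) = 0.0171
T = 1.96 s, so δT = 0.0171 × 1.96 = 0.0334 s.

0.0334 s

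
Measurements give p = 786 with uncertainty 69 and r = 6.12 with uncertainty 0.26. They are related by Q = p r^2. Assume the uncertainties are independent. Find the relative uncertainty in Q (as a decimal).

0.122

Since Q is a product/quotient, work with relative uncertainties:
  (1·δp/p)² = (1×0.0878)² = 0.00771;  (2·δr/r)² = (2×0.0425)² = 0.00722
δQ/Q = √(0.0149) = 0.122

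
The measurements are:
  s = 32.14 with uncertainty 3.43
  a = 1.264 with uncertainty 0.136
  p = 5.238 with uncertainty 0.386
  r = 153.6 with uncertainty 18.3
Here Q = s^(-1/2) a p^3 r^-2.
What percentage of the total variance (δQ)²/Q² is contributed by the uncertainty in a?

(δQ/Q)² = (−½·δs/s)² + (1·δa/a)² + (3·δp/p)² + (-2·δr/r)²
  s term: (-0.5×0.107)² = 0.00285
  a term: (1×0.108)² = 0.0116
  p term: (3×0.0737)² = 0.0489
  r term: (-2×0.119)² = 0.0568
Total = 0.120. Share from a = 0.0116/0.120 = 0.0964.

9.64%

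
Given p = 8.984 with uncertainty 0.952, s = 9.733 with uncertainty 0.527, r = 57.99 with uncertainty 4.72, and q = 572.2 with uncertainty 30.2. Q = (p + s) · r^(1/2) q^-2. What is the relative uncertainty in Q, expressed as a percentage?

12.7%

Let u = p + s = 18.72. δu = √(δp² + δs²) = √(0.906 + 0.278) = 1.09, so δu/u = 0.0581.
Q is then a monomial in u, r, q:
δQ/Q = √((δu/u)² + (½·δr/r)² + (-2·δq/q)²) = √(0.00338 + 0.00166 + 0.0111) = 0.127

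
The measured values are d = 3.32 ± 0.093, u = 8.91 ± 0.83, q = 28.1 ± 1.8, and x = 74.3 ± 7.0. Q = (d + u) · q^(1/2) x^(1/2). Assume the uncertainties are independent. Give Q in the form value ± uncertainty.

Let w = d + u = 12.2. δw = √(δd² + δu²) = √(0.00865 + 0.689) = 0.835, so δw/w = 0.0683.
Q is then a monomial in w, q, x:
δQ/Q = √((δw/w)² + (½·δq/q)² + (½·δx/x)²) = √(0.00466 + 0.00103 + 0.00222) = 0.0889
Q = 559, so δQ = 0.0889 × 559 = 49.7.

559 ± 49.7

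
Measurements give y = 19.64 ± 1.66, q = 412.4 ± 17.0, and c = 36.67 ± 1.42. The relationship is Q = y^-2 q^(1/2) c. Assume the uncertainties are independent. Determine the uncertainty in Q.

Q is a product of powers, so relative uncertainties combine in quadrature:
  (-2·δy/y)² = (-2×0.0845)² = 0.0286;  (½·δq/q)² = (0.5×0.0412)² = 0.000425;  (1·δc/c)² = (1×0.0387)² = 0.00150
δQ/Q = √(0.0305) = 0.175
Q = 1.931, so δQ = 0.175 × 1.931 = 0.337.

0.337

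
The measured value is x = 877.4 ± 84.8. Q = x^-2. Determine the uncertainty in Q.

2.51e-07

Products/powers → add relative errors in quadrature, weighted by exponent:
  (-2·δx/x)² = (-2×0.0966)² = 0.0374
δQ/Q = √(0.0374) = 0.193
Q = 1.299e-06, so δQ = 0.193 × 1.299e-06 = 2.51e-07.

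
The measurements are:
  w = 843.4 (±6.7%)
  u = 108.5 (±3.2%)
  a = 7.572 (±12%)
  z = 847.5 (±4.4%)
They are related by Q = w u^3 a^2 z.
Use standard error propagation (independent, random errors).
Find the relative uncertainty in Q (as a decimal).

Each factor contributes (exponent × relative error)² to (δQ/Q)²:
  (1·δw/w)² = (1×0.0670)² = 0.00449;  (3·δu/u)² = (3×0.0320)² = 0.00922;  (2·δa/a)² = (2×0.120)² = 0.0576;  (1·δz/z)² = (1×0.0440)² = 0.00194
δQ/Q = √(0.0732) = 0.271

0.271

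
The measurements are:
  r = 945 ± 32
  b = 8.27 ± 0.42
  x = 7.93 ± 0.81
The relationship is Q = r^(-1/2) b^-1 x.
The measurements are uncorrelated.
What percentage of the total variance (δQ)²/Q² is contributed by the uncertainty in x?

78.5%

(δQ/Q)² = (−½·δr/r)² + (-1·δb/b)² + (1·δx/x)²
  r term: (-0.5×0.0339)² = 0.000287
  b term: (-1×0.0508)² = 0.00258
  x term: (1×0.102)² = 0.0104
Total = 0.0133. Share from x = 0.0104/0.0133 = 0.785.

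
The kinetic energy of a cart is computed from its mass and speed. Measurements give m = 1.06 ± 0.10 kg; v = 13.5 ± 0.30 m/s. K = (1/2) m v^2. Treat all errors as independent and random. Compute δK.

10.1 J

Relative error in a monomial: (δK/K)² = Σ (nᵢ · δxᵢ/xᵢ)².
  (1·δm/m)² = (1×0.0943)² = 0.00890;  (2·δv/v)² = (2×0.0222)² = 0.00198
δK/K = √(0.0109) = 0.104
K = 96.6 J, so δK = 0.104 × 96.6 = 10.1 J.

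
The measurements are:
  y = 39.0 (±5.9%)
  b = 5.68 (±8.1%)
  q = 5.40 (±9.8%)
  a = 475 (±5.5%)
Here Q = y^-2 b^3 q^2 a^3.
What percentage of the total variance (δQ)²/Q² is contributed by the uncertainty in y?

10.0%

(δQ/Q)² = (-2·δy/y)² + (3·δb/b)² + (2·δq/q)² + (3·δa/a)²
  y term: (-2×0.0590)² = 0.0139
  b term: (3×0.0810)² = 0.0590
  q term: (2×0.0980)² = 0.0384
  a term: (3×0.0550)² = 0.0272
Total = 0.139. Share from y = 0.0139/0.139 = 0.100.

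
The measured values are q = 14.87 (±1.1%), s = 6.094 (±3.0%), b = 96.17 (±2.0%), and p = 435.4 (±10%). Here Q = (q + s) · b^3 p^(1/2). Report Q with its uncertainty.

Let u = q + s = 20.96. δu = √(δq² + δs²) = √(0.0268 + 0.0334) = 0.245, so δu/u = 0.0117.
Q is then a monomial in u, b, p:
δQ/Q = √((δu/u)² + (3·δb/b)² + (½·δp/p)²) = √(0.000137 + 0.00360 + 0.00250) = 0.0790
Q = 3.891e+08, so δQ = 0.0790 × 3.891e+08 = 3.07e+07.

(3.891 ± 0.307) × 10^8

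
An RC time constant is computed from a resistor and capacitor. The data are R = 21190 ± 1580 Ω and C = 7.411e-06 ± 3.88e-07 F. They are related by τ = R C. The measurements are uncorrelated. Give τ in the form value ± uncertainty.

Products/powers → add relative errors in quadrature, weighted by exponent:
  (1·δR/R)² = (1×0.0746)² = 0.00556;  (1·δC/C)² = (1×0.0524)² = 0.00274
δτ/τ = √(0.00830) = 0.0911
τ = 0.1570 s, so δτ = 0.0911 × 0.1570 = 0.0143 s.

0.1570 ± 0.0143 s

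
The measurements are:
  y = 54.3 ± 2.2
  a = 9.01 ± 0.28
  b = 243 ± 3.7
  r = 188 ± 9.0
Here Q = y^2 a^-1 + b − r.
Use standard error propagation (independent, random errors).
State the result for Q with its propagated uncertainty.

382 ± 30.0

Let p = y^2·a^-1 = 327. δp/p = √((2·δy/y)² + (-1·δa/a)²) = √(0.00657 + 0.000966) = 0.0868, so δp = 28.4.
Q = p + b − r: δQ = √(δp² + δb² + δr²) = √(807 + 13.7 + 81.0) = 30.0
Q = 382.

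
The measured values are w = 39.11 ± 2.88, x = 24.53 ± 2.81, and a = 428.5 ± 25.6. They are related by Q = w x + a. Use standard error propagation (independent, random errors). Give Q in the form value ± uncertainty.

1388 ± 133

Let p = w·x = 959.4. δp/p = √((1·δw/w)² + (1·δx/x)²) = √(0.00542 + 0.0131) = 0.136, so δp = 131.
Q = p + a: δQ = √(δp² + δa²) = √(17100 + 655) = 133
Q = 1388.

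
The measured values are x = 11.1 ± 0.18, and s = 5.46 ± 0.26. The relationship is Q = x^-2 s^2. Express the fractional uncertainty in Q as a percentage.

10.1%

Relative error in a monomial: (δQ/Q)² = Σ (nᵢ · δxᵢ/xᵢ)².
  (-2·δx/x)² = (-2×0.0162)² = 0.00105;  (2·δs/s)² = (2×0.0476)² = 0.00907
δQ/Q = √(0.0101) = 0.101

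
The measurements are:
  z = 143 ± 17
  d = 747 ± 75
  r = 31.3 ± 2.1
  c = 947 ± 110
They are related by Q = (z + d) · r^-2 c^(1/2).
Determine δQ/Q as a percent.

Let u = z + d = 890. δu = √(δz² + δd²) = √(289 + 5620) = 76.9, so δu/u = 0.0864.
Q is then a monomial in u, r, c:
δQ/Q = √((δu/u)² + (-2·δr/r)² + (½·δc/c)²) = √(0.00747 + 0.0180 + 0.00337) = 0.170

17.0%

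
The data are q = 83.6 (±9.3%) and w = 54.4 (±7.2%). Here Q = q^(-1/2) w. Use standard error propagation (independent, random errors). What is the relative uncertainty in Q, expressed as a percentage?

8.57%

For a monomial Q ∝ q^(-1/2), w, fractional errors add in quadrature:
  (−½·δq/q)² = (-0.5×0.0930)² = 0.00216;  (1·δw/w)² = (1×0.0720)² = 0.00518
δQ/Q = √(0.00735) = 0.0857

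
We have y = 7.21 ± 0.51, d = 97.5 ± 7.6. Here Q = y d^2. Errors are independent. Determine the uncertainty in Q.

11700

For a monomial Q ∝ y, d^2, fractional errors add in quadrature:
  (1·δy/y)² = (1×0.0707)² = 0.00500;  (2·δd/d)² = (2×0.0779)² = 0.0243
δQ/Q = √(0.0293) = 0.171
Q = 68500, so δQ = 0.171 × 68500 = 11700.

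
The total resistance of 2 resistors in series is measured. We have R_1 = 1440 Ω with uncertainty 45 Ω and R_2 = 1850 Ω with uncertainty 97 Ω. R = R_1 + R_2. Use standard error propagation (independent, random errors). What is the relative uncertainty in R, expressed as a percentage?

For a sum/difference, combine absolute errors in quadrature:
  (δR_1)² = 2020;  (δR_2)² = 9410
δR = √(11400) = 107 Ω
R = 3290 Ω, so δR/R = 107/3290 = 0.0325.

3.25%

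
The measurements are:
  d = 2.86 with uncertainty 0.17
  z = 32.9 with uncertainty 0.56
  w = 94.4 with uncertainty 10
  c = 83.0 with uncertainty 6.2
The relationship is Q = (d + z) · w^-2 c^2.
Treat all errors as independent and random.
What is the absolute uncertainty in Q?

7.18

Let u = d + z = 35.8. δu = √(δd² + δz²) = √(0.0289 + 0.314) = 0.585, so δu/u = 0.0164.
Q is then a monomial in u, w, c:
δQ/Q = √((δu/u)² + (-2·δw/w)² + (2·δc/c)²) = √(0.000268 + 0.0449 + 0.0223) = 0.260
Q = 27.6, so δQ = 0.260 × 27.6 = 7.18.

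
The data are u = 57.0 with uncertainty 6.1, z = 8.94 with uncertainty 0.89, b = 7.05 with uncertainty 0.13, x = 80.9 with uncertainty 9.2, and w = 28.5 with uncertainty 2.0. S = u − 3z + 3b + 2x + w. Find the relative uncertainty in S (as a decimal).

0.0814

Absolute uncertainties add in quadrature for a linear combination:
  (δu)² = 37.2;  (3·δz)² = 7.13;  (3·δb)² = 0.152;  (2·δx)² = 339;  (δw)² = 4.00
δS = √(387) = 19.7
S = 242, so δS/S = 19.7/242 = 0.0814.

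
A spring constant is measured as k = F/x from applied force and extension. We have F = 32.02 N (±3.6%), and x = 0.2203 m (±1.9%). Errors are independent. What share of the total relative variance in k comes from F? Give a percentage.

78.2%

(δk/k)² = (1·δF/F)² + (-1·δx/x)²
  F term: (1×0.0360)² = 0.00130
  x term: (-1×0.0190)² = 0.000361
Total = 0.00166. Share from F = 0.00130/0.00166 = 0.782.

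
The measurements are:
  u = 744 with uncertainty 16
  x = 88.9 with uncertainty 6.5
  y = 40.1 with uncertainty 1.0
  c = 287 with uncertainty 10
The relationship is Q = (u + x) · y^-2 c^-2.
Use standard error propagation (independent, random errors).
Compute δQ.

Let w = u + x = 833. δw = √(δu² + δx²) = √(256 + 42.2) = 17.3, so δw/w = 0.0207.
Q is then a monomial in w, y, c:
δQ/Q = √((δw/w)² + (-2·δy/y)² + (-2·δc/c)²) = √(0.000430 + 0.00249 + 0.00486) = 0.0882
Q = 6.29e-06, so δQ = 0.0882 × 6.29e-06 = 5.54e-07.

5.54e-07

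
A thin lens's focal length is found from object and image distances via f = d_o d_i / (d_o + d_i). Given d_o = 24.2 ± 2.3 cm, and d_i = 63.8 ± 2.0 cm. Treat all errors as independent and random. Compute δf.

1.22 cm

∂f/∂d_o = (d_i/(d_o+d_i))² = 0.526;  ∂f/∂d_i = (d_o/(d_o+d_i))² = 0.0756
δf = √((∂f/∂d_o · δd_o)² + (∂f/∂d_i · δd_i)²) = √(1.46 + 0.0229) = 1.22 cm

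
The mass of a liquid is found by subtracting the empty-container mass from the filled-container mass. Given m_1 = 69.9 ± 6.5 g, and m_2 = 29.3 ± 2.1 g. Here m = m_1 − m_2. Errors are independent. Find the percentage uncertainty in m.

16.8%

m is a linear combination, so absolute uncertainties add in quadrature:
  (δm_1)² = 42.2;  (δm_2)² = 4.41
δm = √(46.7) = 6.83 g
m = 40.6 g, so δm/m = 6.83/40.6 = 0.168.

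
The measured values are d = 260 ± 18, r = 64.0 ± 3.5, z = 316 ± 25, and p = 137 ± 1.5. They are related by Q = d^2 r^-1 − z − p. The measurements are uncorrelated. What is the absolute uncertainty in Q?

159

Let w = d^2·r^-1 = 1060. δw/w = √((2·δd/d)² + (-1·δr/r)²) = √(0.0192 + 0.00299) = 0.149, so δw = 157.
Q = w − z − p: δQ = √(δw² + δz² + δp²) = √(24700 + 625 + 2.25) = 159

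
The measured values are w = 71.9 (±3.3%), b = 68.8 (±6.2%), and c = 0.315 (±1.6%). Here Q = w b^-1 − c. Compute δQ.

0.0736

Let p = w·b^-1 = 1.05. δp/p = √((1·δw/w)² + (-1·δb/b)²) = √(0.00109 + 0.00384) = 0.0702, so δp = 0.0734.
Q = p − c: δQ = √(δp² + δc²) = √(0.00539 + 2.54e-05) = 0.0736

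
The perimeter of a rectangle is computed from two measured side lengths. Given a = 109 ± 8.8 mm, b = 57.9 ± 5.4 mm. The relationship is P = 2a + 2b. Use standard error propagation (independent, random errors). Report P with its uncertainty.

For a sum/difference, combine absolute errors in quadrature:
  (2·δa)² = 310;  (2·δb)² = 117
δP = √(426) = 20.6 mm
P = 334 mm.

334 ± 20.6 mm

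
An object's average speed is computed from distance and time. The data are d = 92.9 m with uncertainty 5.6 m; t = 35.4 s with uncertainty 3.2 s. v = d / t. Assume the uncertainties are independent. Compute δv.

0.285 m/s

Products/powers → add relative errors in quadrature, weighted by exponent:
  (1·δd/d)² = (1×0.0603)² = 0.00363;  (-1·δt/t)² = (-1×0.0904)² = 0.00817
δv/v = √(0.0118) = 0.109
v = 2.62 m/s, so δv = 0.109 × 2.62 = 0.285 m/s.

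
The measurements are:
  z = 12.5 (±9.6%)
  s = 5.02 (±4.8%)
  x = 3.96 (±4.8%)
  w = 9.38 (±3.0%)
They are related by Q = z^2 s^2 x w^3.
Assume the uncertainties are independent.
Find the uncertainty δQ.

3.06e+06

For a monomial Q ∝ z^2, s^2, x, w^3, fractional errors add in quadrature:
  (2·δz/z)² = (2×0.0960)² = 0.0369;  (2·δs/s)² = (2×0.0480)² = 0.00922;  (1·δx/x)² = (1×0.0480)² = 0.00230;  (3·δw/w)² = (3×0.0300)² = 0.00810
δQ/Q = √(0.0565) = 0.238
Q = 1.29e+07, so δQ = 0.238 × 1.29e+07 = 3.06e+06.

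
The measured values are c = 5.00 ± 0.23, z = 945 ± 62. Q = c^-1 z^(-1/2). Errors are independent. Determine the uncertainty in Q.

0.000368

Since Q is a product/quotient, work with relative uncertainties:
  (-1·δc/c)² = (-1×0.0460)² = 0.00212;  (−½·δz/z)² = (-0.5×0.0656)² = 0.00108
δQ/Q = √(0.00319) = 0.0565
Q = 0.00651, so δQ = 0.0565 × 0.00651 = 0.000368.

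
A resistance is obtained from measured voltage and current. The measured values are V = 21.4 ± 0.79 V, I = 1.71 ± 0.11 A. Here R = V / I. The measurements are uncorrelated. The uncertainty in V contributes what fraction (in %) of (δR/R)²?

24.8%

(δR/R)² = (1·δV/V)² + (-1·δI/I)²
  V term: (1×0.0369)² = 0.00136
  I term: (-1×0.0643)² = 0.00414
Total = 0.00550. Share from V = 0.00136/0.00550 = 0.248.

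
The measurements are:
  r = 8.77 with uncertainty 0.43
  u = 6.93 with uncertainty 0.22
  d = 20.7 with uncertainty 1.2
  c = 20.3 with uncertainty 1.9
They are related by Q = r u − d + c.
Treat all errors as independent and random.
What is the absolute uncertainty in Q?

Let p = r·u = 60.8. δp/p = √((1·δr/r)² + (1·δu/u)²) = √(0.00240 + 0.00101) = 0.0584, so δp = 3.55.
Q = p − d + c: δQ = √(δp² + δd² + δc²) = √(12.6 + 1.44 + 3.61) = 4.20

4.20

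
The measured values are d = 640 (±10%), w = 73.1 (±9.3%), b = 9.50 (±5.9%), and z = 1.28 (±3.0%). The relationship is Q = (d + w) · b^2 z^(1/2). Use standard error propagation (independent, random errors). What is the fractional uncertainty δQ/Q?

Let u = d + w = 713. δu = √(δd² + δw²) = √(4100 + 46.2) = 64.4, so δu/u = 0.0903.
Q is then a monomial in u, b, z:
δQ/Q = √((δu/u)² + (2·δb/b)² + (½·δz/z)²) = √(0.00815 + 0.0139 + 0.000225) = 0.149

0.149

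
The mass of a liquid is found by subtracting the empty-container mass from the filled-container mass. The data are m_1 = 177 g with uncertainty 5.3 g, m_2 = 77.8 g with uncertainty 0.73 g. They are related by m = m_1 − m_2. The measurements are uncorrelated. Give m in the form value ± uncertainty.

For a sum/difference, combine absolute errors in quadrature:
  (δm_1)² = 28.1;  (δm_2)² = 0.533
δm = √(28.6) = 5.35 g
m = 99.2 g.

99.2 ± 5.35 g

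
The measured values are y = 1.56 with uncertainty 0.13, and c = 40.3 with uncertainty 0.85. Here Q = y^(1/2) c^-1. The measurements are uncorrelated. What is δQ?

Relative error in a monomial: (δQ/Q)² = Σ (nᵢ · δxᵢ/xᵢ)².
  (½·δy/y)² = (0.5×0.0833)² = 0.00174;  (-1·δc/c)² = (-1×0.0211)² = 0.000445
δQ/Q = √(0.00218) = 0.0467
Q = 0.0310, so δQ = 0.0467 × 0.0310 = 0.00145.

0.00145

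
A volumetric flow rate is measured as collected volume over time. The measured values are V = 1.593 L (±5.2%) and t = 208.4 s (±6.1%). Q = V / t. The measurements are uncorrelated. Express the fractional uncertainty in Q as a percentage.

8.02%

Since Q is a product/quotient, work with relative uncertainties:
  (1·δV/V)² = (1×0.0520)² = 0.00270;  (-1·δt/t)² = (-1×0.0610)² = 0.00372
δQ/Q = √(0.00643) = 0.0802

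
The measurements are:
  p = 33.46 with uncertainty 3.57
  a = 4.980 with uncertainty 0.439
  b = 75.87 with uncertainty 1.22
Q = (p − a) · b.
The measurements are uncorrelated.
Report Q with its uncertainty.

2161 ± 275

Let u = p − a = 28.48. δu = √(δp² + δa²) = √(12.7 + 0.193) = 3.60, so δu/u = 0.126.
Q is then a monomial in u, b:
δQ/Q = √((δu/u)² + (1·δb/b)²) = √(0.0160 + 0.000259) = 0.127
Q = 2161, so δQ = 0.127 × 2161 = 275.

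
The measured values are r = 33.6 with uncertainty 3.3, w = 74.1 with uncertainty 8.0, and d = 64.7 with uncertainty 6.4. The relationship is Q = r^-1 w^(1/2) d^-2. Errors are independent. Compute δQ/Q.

Products/powers → add relative errors in quadrature, weighted by exponent:
  (-1·δr/r)² = (-1×0.0982)² = 0.00965;  (½·δw/w)² = (0.5×0.108)² = 0.00291;  (-2·δd/d)² = (-2×0.0989)² = 0.0391
δQ/Q = √(0.0517) = 0.227

0.227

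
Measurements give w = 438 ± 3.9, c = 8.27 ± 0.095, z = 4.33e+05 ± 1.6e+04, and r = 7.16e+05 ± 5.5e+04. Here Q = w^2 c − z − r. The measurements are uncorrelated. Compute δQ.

66400

Let p = w^2·c = 1.59e+06. δp/p = √((2·δw/w)² + (1·δc/c)²) = √(0.000317 + 0.000132) = 0.0212, so δp = 33600.
Q = p − z − r: δQ = √(δp² + δz² + δr²) = √(1.13e+09 + 2.56e+08 + 3.02e+09) = 66400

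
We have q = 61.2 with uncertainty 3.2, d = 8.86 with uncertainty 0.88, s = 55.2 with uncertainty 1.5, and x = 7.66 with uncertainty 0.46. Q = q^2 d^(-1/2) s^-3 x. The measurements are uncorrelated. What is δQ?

Products/powers → add relative errors in quadrature, weighted by exponent:
  (2·δq/q)² = (2×0.0523)² = 0.0109;  (−½·δd/d)² = (-0.5×0.0993)² = 0.00247;  (-3·δs/s)² = (-3×0.0272)² = 0.00665;  (1·δx/x)² = (1×0.0601)² = 0.00361
δQ/Q = √(0.0237) = 0.154
Q = 0.0573, so δQ = 0.154 × 0.0573 = 0.00881.

0.00881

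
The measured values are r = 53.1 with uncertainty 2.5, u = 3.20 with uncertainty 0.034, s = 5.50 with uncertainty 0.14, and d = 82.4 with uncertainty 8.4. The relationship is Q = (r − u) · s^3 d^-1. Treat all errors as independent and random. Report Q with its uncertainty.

Let w = r − u = 49.9. δw = √(δr² + δu²) = √(6.25 + 0.00116) = 2.50, so δw/w = 0.0501.
Q is then a monomial in w, s, d:
δQ/Q = √((δw/w)² + (3·δs/s)² + (-1·δd/d)²) = √(0.00251 + 0.00583 + 0.0104) = 0.137
Q = 101, so δQ = 0.137 × 101 = 13.8.

101 ± 13.8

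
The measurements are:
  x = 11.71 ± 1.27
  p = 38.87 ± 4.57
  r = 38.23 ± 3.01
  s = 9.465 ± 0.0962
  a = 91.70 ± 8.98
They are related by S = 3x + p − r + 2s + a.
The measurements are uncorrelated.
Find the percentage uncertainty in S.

7.64%

For a sum/difference, combine absolute errors in quadrature:
  (3·δx)² = 14.5;  (δp)² = 20.9;  (δr)² = 9.06;  (2·δs)² = 0.0370;  (δa)² = 80.6
δS = √(125) = 11.2
S = 146.4, so δS/S = 11.2/146.4 = 0.0764.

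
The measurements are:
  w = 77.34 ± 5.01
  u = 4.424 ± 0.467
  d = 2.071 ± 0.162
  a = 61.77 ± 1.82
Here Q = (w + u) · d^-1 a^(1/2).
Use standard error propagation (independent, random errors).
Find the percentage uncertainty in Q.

Let h = w + u = 81.76. δh = √(δw² + δu²) = √(25.1 + 0.218) = 5.03, so δh/h = 0.0615.
Q is then a monomial in h, d, a:
δQ/Q = √((δh/h)² + (-1·δd/d)² + (½·δa/a)²) = √(0.00379 + 0.00612 + 0.000217) = 0.101

10.1%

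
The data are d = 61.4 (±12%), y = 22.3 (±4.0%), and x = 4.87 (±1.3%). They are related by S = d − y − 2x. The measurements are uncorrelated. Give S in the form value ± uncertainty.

For a sum/difference, combine absolute errors in quadrature:
  (δd)² = 54.3;  (δy)² = 0.796;  (2·δx)² = 0.0160
δS = √(55.1) = 7.42
S = 29.4.

29.4 ± 7.42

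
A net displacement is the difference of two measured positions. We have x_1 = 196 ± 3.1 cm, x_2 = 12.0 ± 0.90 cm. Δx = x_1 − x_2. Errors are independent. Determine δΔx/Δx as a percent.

Sums and differences: (δΔx)² = Σ (cᵢ δxᵢ)².
  (δx_1)² = 9.61;  (δx_2)² = 0.810
δΔx = √(10.4) = 3.23 cm
Δx = 184 cm, so δΔx/Δx = 3.23/184 = 0.0175.

1.75%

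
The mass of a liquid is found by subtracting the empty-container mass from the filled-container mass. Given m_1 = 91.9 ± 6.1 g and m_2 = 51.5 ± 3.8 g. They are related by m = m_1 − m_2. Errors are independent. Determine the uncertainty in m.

Each term contributes (cᵢ δxᵢ)² to (δm)²:
  (δm_1)² = 37.2;  (δm_2)² = 14.4
δm = √(51.6) = 7.19 g

7.19 g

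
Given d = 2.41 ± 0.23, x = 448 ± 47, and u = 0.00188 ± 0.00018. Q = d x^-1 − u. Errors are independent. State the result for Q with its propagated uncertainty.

0.00350 ± 0.000784

Let p = d·x^-1 = 0.00538. δp/p = √((1·δd/d)² + (-1·δx/x)²) = √(0.00911 + 0.0110) = 0.142, so δp = 0.000763.
Q = p − u: δQ = √(δp² + δu²) = √(5.82e-07 + 3.24e-08) = 0.000784
Q = 0.00350.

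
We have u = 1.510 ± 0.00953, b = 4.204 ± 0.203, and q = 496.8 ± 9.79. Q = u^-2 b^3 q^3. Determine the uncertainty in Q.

6.27e+08

Since Q is a product/quotient, work with relative uncertainties:
  (-2·δu/u)² = (-2×0.00631)² = 0.000159;  (3·δb/b)² = (3×0.0483)² = 0.0210;  (3·δq/q)² = (3×0.0197)² = 0.00349
δQ/Q = √(0.0246) = 0.157
Q = 3.996e+09, so δQ = 0.157 × 3.996e+09 = 6.27e+08.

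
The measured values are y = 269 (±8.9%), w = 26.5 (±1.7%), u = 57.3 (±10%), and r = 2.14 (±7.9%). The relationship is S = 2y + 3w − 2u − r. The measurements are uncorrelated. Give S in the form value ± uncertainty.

Each term contributes (cᵢ δxᵢ)² to (δS)²:
  (2·δy)² = 2290;  (3·δw)² = 1.83;  (2·δu)² = 131;  (δr)² = 0.0286
δS = √(2430) = 49.3
S = 501.

501 ± 49.3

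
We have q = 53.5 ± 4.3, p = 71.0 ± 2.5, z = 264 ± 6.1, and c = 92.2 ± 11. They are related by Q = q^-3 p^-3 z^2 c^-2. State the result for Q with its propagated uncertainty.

Q is a product of powers, so relative uncertainties combine in quadrature:
  (-3·δq/q)² = (-3×0.0804)² = 0.0581;  (-3·δp/p)² = (-3×0.0352)² = 0.0112;  (2·δz/z)² = (2×0.0231)² = 0.00214;  (-2·δc/c)² = (-2×0.119)² = 0.0569
δQ/Q = √(0.128) = 0.358
Q = 1.5e-10, so δQ = 0.358 × 1.5e-10 = 5.36e-11.

(1.50 ± 0.536) × 10^-10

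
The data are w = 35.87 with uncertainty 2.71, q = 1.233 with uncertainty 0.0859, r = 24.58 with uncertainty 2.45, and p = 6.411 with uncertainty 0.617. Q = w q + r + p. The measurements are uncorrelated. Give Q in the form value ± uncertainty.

Let h = w·q = 44.23. δh/h = √((1·δw/w)² + (1·δq/q)²) = √(0.00571 + 0.00485) = 0.103, so δh = 4.55.
Q = h + r + p: δQ = √(δh² + δr² + δp²) = √(20.7 + 6.00 + 0.381) = 5.20
Q = 75.22.

75.22 ± 5.20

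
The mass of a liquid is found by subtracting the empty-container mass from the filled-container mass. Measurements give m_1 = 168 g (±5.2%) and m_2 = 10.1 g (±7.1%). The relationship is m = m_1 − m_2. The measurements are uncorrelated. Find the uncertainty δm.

For a sum/difference, combine absolute errors in quadrature:
  (δm_1)² = 76.3;  (δm_2)² = 0.514
δm = √(76.8) = 8.77 g

8.77 g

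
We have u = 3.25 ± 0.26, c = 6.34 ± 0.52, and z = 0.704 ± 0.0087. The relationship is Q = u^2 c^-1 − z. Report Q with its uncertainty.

0.962 ± 0.300

Let p = u^2·c^-1 = 1.67. δp/p = √((2·δu/u)² + (-1·δc/c)²) = √(0.0256 + 0.00673) = 0.180, so δp = 0.300.
Q = p − z: δQ = √(δp² + δz²) = √(0.0897 + 7.57e-05) = 0.300
Q = 0.962.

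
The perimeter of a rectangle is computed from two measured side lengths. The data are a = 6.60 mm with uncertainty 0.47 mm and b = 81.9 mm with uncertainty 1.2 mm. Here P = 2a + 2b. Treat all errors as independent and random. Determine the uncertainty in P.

Absolute uncertainties add in quadrature for a linear combination:
  (2·δa)² = 0.884;  (2·δb)² = 5.76
δP = √(6.64) = 2.58 mm

2.58 mm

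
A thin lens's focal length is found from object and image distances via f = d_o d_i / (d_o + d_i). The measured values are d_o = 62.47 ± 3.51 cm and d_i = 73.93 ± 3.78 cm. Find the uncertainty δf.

∂f/∂d_o = (d_i/(d_o+d_i))² = 0.294;  ∂f/∂d_i = (d_o/(d_o+d_i))² = 0.210
δf = √((∂f/∂d_o · δd_o)² + (∂f/∂d_i · δd_i)²) = √(1.06 + 0.629) = 1.30 cm

1.30 cm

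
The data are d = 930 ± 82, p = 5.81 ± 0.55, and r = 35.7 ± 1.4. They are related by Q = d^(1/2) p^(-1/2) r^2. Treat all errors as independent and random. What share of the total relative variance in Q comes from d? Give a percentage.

18.8%

(δQ/Q)² = (½·δd/d)² + (−½·δp/p)² + (2·δr/r)²
  d term: (0.5×0.0882)² = 0.00194
  p term: (-0.5×0.0947)² = 0.00224
  r term: (2×0.0392)² = 0.00615
Total = 0.0103. Share from d = 0.00194/0.0103 = 0.188.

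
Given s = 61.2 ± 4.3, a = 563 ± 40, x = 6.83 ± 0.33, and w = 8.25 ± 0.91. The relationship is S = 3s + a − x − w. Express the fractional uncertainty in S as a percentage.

5.75%

Absolute uncertainties add in quadrature for a linear combination:
  (3·δs)² = 166;  (δa)² = 1600;  (δx)² = 0.109;  (δw)² = 0.828
δS = √(1770) = 42.0
S = 732, so δS/S = 42.0/732 = 0.0575.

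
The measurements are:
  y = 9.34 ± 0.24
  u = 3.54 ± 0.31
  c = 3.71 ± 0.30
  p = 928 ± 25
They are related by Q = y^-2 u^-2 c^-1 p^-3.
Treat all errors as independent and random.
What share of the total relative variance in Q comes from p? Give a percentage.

14.1%

(δQ/Q)² = (-2·δy/y)² + (-2·δu/u)² + (-1·δc/c)² + (-3·δp/p)²
  y term: (-2×0.0257)² = 0.00264
  u term: (-2×0.0876)² = 0.0307
  c term: (-1×0.0809)² = 0.00654
  p term: (-3×0.0269)² = 0.00653
Total = 0.0464. Share from p = 0.00653/0.0464 = 0.141.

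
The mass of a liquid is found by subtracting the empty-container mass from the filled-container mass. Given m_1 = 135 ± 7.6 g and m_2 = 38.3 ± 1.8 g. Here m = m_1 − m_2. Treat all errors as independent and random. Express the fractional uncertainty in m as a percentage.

8.08%

Absolute uncertainties add in quadrature for a linear combination:
  (δm_1)² = 57.8;  (δm_2)² = 3.24
δm = √(61.0) = 7.81 g
m = 96.7 g, so δm/m = 7.81/96.7 = 0.0808.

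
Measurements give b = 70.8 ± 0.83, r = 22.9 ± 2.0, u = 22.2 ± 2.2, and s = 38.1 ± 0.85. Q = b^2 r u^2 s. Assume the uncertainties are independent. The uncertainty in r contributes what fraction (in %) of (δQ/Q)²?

15.9%

(δQ/Q)² = (2·δb/b)² + (1·δr/r)² + (2·δu/u)² + (1·δs/s)²
  b term: (2×0.0117)² = 0.000550
  r term: (1×0.0873)² = 0.00763
  u term: (2×0.0991)² = 0.0393
  s term: (1×0.0223)² = 0.000498
Total = 0.0480. Share from r = 0.00763/0.0480 = 0.159.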